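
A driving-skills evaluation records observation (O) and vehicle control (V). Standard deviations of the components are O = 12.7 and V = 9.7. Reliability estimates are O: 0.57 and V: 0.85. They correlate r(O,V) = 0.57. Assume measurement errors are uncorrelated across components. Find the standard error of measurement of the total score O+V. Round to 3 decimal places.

9.136

Var(total) = 255.38 + 140.437 = 395.817.
True-score variance = 171.912 + 140.437 = 312.348, so reliability = 0.7891.
Error variance = 395.817 − 312.348 = 83.4682; SEM = √83.4682 = 9.136.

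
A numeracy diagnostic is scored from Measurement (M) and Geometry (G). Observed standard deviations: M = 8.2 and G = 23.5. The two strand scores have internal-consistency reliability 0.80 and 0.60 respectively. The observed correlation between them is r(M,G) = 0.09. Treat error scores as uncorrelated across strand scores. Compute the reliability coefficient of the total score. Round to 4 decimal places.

0.6418

Var(M+G) = 8.2² + 23.5² + 2·[8.2·23.5·0.09] = 619.49 + 34.686 = 654.176.
Under uncorrelated errors the observed covariances equal the true-score covariances, so only the own-variance terms attenuate.
True-score variance = [8.2²·0.80 + 23.5²·0.60] + 34.686 = 385.142 + 34.686 = 419.828.
Reliability = 419.828 / 654.176 = 0.6418.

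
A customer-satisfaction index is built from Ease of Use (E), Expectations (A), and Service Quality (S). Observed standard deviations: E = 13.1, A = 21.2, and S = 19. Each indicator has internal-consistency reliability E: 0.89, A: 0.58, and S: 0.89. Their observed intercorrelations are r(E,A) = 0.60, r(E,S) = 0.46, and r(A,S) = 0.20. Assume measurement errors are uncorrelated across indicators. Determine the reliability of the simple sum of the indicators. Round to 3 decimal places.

0.855

Var(E+A+S) = 13.1² + 21.2² + 19² + 2·[13.1·21.2·0.60 + 13.1·19·0.46 + 21.2·19·0.20] = 982.05 + 723.372 = 1705.42.
With uncorrelated errors the cross-covariances are all true-score covariance, so they carry over unchanged; only the diagonal terms shrink to ρᵢσᵢ².
True-score variance = [13.1²·0.89 + 21.2²·0.58 + 19²·0.89] + 723.372 = 734.698 + 723.372 = 1458.07.
Reliability = 1458.07 / 1705.42 = 0.855.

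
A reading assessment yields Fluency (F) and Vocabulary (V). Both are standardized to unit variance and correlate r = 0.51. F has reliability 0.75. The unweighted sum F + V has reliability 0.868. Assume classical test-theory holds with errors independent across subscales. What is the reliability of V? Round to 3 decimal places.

0.851

Var(F+V) = 2 + 2·0.51 = 3.020.
True-score variance = ρ_F + ρ_V + 2·0.51, so 0.868 = (0.75 + ρ_V + 1.02) / 3.020.
ρ_V = 0.868·3.020 − 0.75 − 1.02 = 0.851.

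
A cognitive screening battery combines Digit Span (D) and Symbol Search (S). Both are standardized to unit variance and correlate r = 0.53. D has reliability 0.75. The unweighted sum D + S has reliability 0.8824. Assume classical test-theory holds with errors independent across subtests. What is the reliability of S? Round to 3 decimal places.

Var(D+S) = 2 + 2·0.53 = 3.060.
True-score variance = ρ_D + ρ_S + 2·0.53, so 0.8824 = (0.75 + ρ_S + 1.06) / 3.060.
ρ_S = 0.8824·3.060 − 0.75 − 1.06 = 0.890.

0.890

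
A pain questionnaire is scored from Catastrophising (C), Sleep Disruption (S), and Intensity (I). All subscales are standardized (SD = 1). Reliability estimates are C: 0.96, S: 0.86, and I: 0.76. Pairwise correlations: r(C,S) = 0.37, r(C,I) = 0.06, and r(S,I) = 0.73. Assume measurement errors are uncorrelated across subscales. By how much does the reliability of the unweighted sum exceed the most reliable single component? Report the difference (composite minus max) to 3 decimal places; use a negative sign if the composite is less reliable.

Var(sum) = 3 + 2.32 = 5.32; true-score variance = 2.58 + 2.32 = 4.9; composite reliability = 0.9211.
Max component reliability = 0.9600.
Difference = 0.9211 − 0.9600 = -0.039.

-0.039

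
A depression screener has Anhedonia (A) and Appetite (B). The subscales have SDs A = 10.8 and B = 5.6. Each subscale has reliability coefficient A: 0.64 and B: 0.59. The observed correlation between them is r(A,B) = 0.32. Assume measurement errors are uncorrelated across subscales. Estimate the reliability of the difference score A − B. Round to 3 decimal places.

0.498

Var(A−B) = 10.8² + 5.6² − 2·10.8·5.6·0.32 = 148 − 38.7072 = 109.293.
Because errors are independent across components, Cov(Tᵢ,Tⱼ) = Cov(Xᵢ,Xⱼ); the off-diagonal part of the true-score variance is the same as above.
True-score variance = [10.8²·0.64 + 5.6²·0.59] − 38.7072 = 93.152 − 38.7072 = 54.4448.
Reliability = 54.4448 / 109.293 = 0.498.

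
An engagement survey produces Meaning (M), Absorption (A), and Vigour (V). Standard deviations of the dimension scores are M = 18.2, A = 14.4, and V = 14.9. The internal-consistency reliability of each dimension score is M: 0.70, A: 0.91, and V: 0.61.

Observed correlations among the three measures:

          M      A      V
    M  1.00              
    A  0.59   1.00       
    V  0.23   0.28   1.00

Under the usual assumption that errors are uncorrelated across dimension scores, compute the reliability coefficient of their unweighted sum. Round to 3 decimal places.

Var(M+A+V) = 18.2² + 14.4² + 14.9² + 2·[18.2·14.4·0.59 + 18.2·14.9·0.23 + 14.4·14.9·0.28] = 760.61 + 554.151 = 1314.76.
Under uncorrelated errors the observed covariances equal the true-score covariances, so only the own-variance terms attenuate.
True-score variance = [18.2²·0.70 + 14.4²·0.91 + 14.9²·0.61] + 554.151 = 555.992 + 554.151 = 1110.14.
Reliability = 1110.14 / 1314.76 = 0.844.

0.844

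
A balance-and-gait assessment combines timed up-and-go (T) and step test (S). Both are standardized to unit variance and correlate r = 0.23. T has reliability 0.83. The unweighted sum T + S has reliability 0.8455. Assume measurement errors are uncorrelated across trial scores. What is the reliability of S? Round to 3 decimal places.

0.790

Var(T+S) = 2 + 2·0.23 = 2.460.
True-score variance = ρ_T + ρ_S + 2·0.23, so 0.8455 = (0.83 + ρ_S + 0.46) / 2.460.
ρ_S = 0.8455·2.460 − 0.83 − 0.46 = 0.790.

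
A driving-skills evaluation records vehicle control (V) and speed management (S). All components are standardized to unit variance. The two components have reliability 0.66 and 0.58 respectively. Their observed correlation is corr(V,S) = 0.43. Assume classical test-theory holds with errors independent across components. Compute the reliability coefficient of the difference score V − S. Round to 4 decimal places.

0.3333

Var(V−S) = 1 + 1 − 2·0.43 = 2 − 0.86 = 1.14.
With uncorrelated errors the cross-covariances are all true-score covariance, so they carry over unchanged; only the diagonal terms shrink to ρᵢσᵢ².
True-score variance = [0.66 + 0.58] − 0.86 = 1.24 − 0.86 = 0.38.
Reliability = 0.38 / 1.14 = 0.3333.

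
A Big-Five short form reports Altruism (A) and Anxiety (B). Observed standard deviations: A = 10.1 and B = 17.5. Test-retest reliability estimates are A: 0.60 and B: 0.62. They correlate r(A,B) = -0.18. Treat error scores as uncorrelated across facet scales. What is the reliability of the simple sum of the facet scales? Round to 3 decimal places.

Var(A+B) = 10.1² + 17.5² + 2·[10.1·17.5·(-0.18)] = 408.26 − 63.63 = 344.63.
With uncorrelated errors the cross-covariances are all true-score covariance, so they carry over unchanged; only the diagonal terms shrink to ρᵢσᵢ².
True-score variance = [10.1²·0.60 + 17.5²·0.62] − 63.63 = 251.081 − 63.63 = 187.451.
Reliability = 187.451 / 344.63 = 0.544.

0.544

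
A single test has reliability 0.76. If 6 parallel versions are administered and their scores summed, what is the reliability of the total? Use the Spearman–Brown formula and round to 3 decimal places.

ρ_k = kρ / (1 + (k−1)ρ) = 6·0.76 / (1 + 5·0.76) = 4.560 / 4.800 = 0.950.

0.950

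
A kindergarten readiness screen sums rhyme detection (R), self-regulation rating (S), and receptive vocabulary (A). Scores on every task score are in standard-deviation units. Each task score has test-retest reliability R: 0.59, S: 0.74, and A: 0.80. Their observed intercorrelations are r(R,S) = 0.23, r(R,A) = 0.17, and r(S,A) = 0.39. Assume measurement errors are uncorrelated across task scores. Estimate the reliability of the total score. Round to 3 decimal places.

Var(R+S+A) = 3 + 2·[0.23 + 0.17 + 0.39] = 3 + 1.58 = 4.58.
With uncorrelated errors the cross-covariances are all true-score covariance, so they carry over unchanged; only the diagonal terms shrink to ρᵢσᵢ².
True-score variance = [0.59 + 0.74 + 0.80] + 1.58 = 2.13 + 1.58 = 3.71.
Reliability = 3.71 / 4.58 = 0.810.

0.810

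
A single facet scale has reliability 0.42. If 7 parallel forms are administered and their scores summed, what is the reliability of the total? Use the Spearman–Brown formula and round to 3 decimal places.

ρ_k = kρ / (1 + (k−1)ρ) = 7·0.42 / (1 + 6·0.42) = 2.940 / 3.520 = 0.835.

0.835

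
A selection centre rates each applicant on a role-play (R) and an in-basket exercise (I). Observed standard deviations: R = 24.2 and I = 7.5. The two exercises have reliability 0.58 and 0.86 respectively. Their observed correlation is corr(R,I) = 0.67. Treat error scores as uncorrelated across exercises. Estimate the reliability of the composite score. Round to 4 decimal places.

0.7132

Var(R+I) = 24.2² + 7.5² + 2·[24.2·7.5·0.67] = 641.89 + 243.21 = 885.1.
With uncorrelated errors the cross-covariances are all true-score covariance, so they carry over unchanged; only the diagonal terms shrink to ρᵢσᵢ².
True-score variance = [24.2²·0.58 + 7.5²·0.86] + 243.21 = 388.046 + 243.21 = 631.256.
Reliability = 631.256 / 885.1 = 0.7132.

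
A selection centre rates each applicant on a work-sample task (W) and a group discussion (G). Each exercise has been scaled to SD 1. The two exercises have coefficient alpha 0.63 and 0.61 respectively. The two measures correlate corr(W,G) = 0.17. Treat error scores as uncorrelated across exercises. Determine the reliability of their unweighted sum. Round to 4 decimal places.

0.6752

Var(W+G) = 2 + 2·[0.17] = 2 + 0.34 = 2.34.
Under uncorrelated errors the observed covariances equal the true-score covariances, so only the own-variance terms attenuate.
True-score variance = [0.63 + 0.61] + 0.34 = 1.24 + 0.34 = 1.58.
Reliability = 1.58 / 2.34 = 0.6752.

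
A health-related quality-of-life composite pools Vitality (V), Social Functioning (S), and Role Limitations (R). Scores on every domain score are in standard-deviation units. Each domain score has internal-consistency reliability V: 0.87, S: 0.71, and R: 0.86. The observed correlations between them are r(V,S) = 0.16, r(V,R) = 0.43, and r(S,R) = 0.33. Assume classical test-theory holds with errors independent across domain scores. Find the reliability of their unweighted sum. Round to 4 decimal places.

Var(V+S+R) = 3 + 2·[0.16 + 0.43 + 0.33] = 3 + 1.84 = 4.84.
Under uncorrelated errors the observed covariances equal the true-score covariances, so only the own-variance terms attenuate.
True-score variance = [0.87 + 0.71 + 0.86] + 1.84 = 2.44 + 1.84 = 4.28.
Reliability = 4.28 / 4.84 = 0.8843.

0.8843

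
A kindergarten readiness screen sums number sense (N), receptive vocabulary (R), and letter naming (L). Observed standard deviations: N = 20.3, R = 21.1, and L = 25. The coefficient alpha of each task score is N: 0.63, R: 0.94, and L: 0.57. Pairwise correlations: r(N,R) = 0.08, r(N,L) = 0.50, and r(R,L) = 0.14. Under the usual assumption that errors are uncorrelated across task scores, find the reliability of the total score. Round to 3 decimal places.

0.797

Var(N+R+L) = 20.3² + 21.1² + 25² + 2·[20.3·21.1·0.08 + 20.3·25·0.50 + 21.1·25·0.14] = 1482.3 + 723.733 = 2206.03.
Under uncorrelated errors the observed covariances equal the true-score covariances, so only the own-variance terms attenuate.
True-score variance = [20.3²·0.63 + 21.1²·0.94 + 25²·0.57] + 723.733 = 1034.36 + 723.733 = 1758.1.
Reliability = 1758.1 / 2206.03 = 0.797.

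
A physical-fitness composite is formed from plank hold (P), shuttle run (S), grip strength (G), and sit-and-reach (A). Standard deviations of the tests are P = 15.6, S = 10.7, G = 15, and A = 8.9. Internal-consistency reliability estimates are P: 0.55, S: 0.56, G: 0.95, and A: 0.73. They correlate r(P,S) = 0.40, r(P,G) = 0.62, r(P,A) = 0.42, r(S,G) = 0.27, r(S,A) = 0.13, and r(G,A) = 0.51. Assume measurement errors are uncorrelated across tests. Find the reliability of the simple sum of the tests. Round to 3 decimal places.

0.867

Var(P+S+G+A) = 15.6² + 10.7² + 15² + 8.9² + 2·[15.6·10.7·0.40 + 15.6·15·0.62 + 15.6·8.9·0.42 + 10.7·15·0.27 + 10.7·8.9·0.13 + 15·8.9·0.51] = 662.06 + 787.921 = 1449.98.
Because errors are independent across components, Cov(Tᵢ,Tⱼ) = Cov(Xᵢ,Xⱼ); the off-diagonal part of the true-score variance is the same as above.
True-score variance = [15.6²·0.55 + 10.7²·0.56 + 15²·0.95 + 8.9²·0.73] + 787.921 = 469.536 + 787.921 = 1257.46.
Reliability = 1257.46 / 1449.98 = 0.867.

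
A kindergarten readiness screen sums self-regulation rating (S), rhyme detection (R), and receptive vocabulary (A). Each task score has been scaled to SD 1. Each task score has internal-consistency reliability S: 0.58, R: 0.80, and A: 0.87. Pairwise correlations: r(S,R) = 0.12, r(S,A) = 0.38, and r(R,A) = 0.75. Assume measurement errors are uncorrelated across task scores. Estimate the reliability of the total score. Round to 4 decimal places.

Var(S+R+A) = 3 + 2·[0.12 + 0.38 + 0.75] = 3 + 2.5 = 5.5.
Under uncorrelated errors the observed covariances equal the true-score covariances, so only the own-variance terms attenuate.
True-score variance = [0.58 + 0.80 + 0.87] + 2.5 = 2.25 + 2.5 = 4.75.
Reliability = 4.75 / 5.5 = 0.8636.

0.8636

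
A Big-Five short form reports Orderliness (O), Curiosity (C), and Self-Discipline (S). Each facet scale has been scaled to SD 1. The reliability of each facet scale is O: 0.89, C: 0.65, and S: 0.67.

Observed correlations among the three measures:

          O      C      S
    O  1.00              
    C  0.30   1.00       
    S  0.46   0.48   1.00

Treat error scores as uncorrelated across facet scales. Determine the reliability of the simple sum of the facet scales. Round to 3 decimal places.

Var(O+C+S) = 3 + 2·[0.30 + 0.46 + 0.48] = 3 + 2.48 = 5.48.
Under uncorrelated errors the observed covariances equal the true-score covariances, so only the own-variance terms attenuate.
True-score variance = [0.89 + 0.65 + 0.67] + 2.48 = 2.21 + 2.48 = 4.69.
Reliability = 4.69 / 5.48 = 0.856.

0.856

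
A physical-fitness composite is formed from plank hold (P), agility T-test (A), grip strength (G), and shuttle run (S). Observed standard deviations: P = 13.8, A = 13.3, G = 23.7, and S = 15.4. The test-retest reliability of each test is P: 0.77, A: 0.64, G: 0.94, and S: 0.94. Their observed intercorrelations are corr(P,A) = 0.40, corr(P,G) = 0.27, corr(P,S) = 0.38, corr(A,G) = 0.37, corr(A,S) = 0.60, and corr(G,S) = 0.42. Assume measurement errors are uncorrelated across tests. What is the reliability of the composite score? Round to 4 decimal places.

Var(P+A+G+S) = 13.8² + 13.3² + 23.7² + 15.4² + 2·[13.8·13.3·0.40 + 13.8·23.7·0.27 + 13.8·15.4·0.38 + 13.3·23.7·0.37 + 13.3·15.4·0.60 + 23.7·15.4·0.42] = 1166.18 + 1270.58 = 2436.76.
Under uncorrelated errors the observed covariances equal the true-score covariances, so only the own-variance terms attenuate.
True-score variance = [13.8²·0.77 + 13.3²·0.64 + 23.7²·0.94 + 15.4²·0.94] + 1270.58 = 1010.77 + 1270.58 = 2281.35.
Reliability = 2281.35 / 2436.76 = 0.9362.

0.9362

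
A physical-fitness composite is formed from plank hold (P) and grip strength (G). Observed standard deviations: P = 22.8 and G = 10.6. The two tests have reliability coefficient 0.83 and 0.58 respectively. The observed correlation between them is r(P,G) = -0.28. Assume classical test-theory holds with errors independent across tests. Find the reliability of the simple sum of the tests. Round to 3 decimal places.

Var(P+G) = 22.8² + 10.6² + 2·[22.8·10.6·(-0.28)] = 632.2 − 135.341 = 496.859.
Because errors are independent across components, Cov(Tᵢ,Tⱼ) = Cov(Xᵢ,Xⱼ); the off-diagonal part of the true-score variance is the same as above.
True-score variance = [22.8²·0.83 + 10.6²·0.58] − 135.341 = 496.636 − 135.341 = 361.295.
Reliability = 361.295 / 496.859 = 0.727.

0.727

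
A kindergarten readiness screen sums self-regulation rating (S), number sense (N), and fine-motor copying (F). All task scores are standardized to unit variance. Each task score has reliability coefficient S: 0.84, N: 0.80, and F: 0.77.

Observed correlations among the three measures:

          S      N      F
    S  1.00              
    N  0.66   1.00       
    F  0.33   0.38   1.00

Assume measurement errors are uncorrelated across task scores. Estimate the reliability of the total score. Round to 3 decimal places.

Var(S+N+F) = 3 + 2·[0.66 + 0.33 + 0.38] = 3 + 2.74 = 5.74.
With uncorrelated errors the cross-covariances are all true-score covariance, so they carry over unchanged; only the diagonal terms shrink to ρᵢσᵢ².
True-score variance = [0.84 + 0.80 + 0.77] + 2.74 = 2.41 + 2.74 = 5.15.
Reliability = 5.15 / 5.74 = 0.897.

0.897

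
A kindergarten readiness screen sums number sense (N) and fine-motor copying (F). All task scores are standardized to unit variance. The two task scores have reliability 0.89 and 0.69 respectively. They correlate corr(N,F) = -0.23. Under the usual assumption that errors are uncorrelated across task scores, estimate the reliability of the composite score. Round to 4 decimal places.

Var(N+F) = 2 + 2·[(-0.23)] = 2 − 0.46 = 1.54.
Because errors are independent across components, Cov(Tᵢ,Tⱼ) = Cov(Xᵢ,Xⱼ); the off-diagonal part of the true-score variance is the same as above.
True-score variance = [0.89 + 0.69] − 0.46 = 1.58 − 0.46 = 1.12.
Reliability = 1.12 / 1.54 = 0.7273.

0.7273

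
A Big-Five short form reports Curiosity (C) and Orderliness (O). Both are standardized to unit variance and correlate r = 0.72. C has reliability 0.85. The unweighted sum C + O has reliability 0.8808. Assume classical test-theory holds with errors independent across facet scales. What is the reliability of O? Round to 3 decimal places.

Var(C+O) = 2 + 2·0.72 = 3.440.
True-score variance = ρ_C + ρ_O + 2·0.72, so 0.8808 = (0.85 + ρ_O + 1.44) / 3.440.
ρ_O = 0.8808·3.440 − 0.85 − 1.44 = 0.740.

0.740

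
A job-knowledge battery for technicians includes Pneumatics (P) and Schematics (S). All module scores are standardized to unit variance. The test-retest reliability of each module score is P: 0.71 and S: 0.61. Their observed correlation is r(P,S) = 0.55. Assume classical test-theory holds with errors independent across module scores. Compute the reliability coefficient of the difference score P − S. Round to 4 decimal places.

Var(P−S) = 1 + 1 − 2·0.55 = 2 − 1.1 = 0.9.
Because errors are independent across components, Cov(Tᵢ,Tⱼ) = Cov(Xᵢ,Xⱼ); the off-diagonal part of the true-score variance is the same as above.
True-score variance = [0.71 + 0.61] − 1.1 = 1.32 − 1.1 = 0.22.
Reliability = 0.22 / 0.9 = 0.2444.

0.2444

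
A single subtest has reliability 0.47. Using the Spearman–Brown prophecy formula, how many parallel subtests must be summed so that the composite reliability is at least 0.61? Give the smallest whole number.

2

k ≥ ρ*(1−ρ₁)/(ρ₁(1−ρ*)) = 0.61·0.53 / (0.47·0.39) = 1.764.
Smallest integer k = 2.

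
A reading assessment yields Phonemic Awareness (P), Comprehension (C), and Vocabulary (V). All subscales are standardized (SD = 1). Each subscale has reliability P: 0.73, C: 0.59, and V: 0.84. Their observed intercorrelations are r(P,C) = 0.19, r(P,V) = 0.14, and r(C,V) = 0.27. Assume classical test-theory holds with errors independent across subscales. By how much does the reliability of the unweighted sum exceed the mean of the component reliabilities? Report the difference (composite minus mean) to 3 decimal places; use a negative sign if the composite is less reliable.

0.080

Var(sum) = 3 + 1.2 = 4.2; true-score variance = 2.16 + 1.2 = 3.36; composite reliability = 0.8000.
Mean component reliability = 0.7200.
Difference = 0.8000 − 0.7200 = 0.080.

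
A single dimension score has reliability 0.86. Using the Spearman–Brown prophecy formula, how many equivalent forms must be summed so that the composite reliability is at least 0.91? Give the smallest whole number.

2

k ≥ ρ*(1−ρ₁)/(ρ₁(1−ρ*)) = 0.91·0.14 / (0.86·0.09) = 1.646.
Smallest integer k = 2.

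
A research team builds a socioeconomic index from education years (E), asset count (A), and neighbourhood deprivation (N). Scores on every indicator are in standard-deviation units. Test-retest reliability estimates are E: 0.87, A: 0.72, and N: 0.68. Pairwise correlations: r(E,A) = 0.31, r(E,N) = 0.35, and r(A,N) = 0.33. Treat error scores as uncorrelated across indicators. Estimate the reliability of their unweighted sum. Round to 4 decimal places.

Var(E+A+N) = 3 + 2·[0.31 + 0.35 + 0.33] = 3 + 1.98 = 4.98.
With uncorrelated errors the cross-covariances are all true-score covariance, so they carry over unchanged; only the diagonal terms shrink to ρᵢσᵢ².
True-score variance = [0.87 + 0.72 + 0.68] + 1.98 = 2.27 + 1.98 = 4.25.
Reliability = 4.25 / 4.98 = 0.8534.

0.8534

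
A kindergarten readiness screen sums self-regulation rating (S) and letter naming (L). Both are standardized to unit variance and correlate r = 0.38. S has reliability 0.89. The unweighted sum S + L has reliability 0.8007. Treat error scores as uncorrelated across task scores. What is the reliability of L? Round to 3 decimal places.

Var(S+L) = 2 + 2·0.38 = 2.760.
True-score variance = ρ_S + ρ_L + 2·0.38, so 0.8007 = (0.89 + ρ_L + 0.76) / 2.760.
ρ_L = 0.8007·2.760 − 0.89 − 0.76 = 0.560.

0.560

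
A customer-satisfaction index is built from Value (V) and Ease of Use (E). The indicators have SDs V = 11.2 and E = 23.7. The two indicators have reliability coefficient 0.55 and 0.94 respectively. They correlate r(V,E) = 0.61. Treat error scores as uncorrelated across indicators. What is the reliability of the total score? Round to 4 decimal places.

0.9108

Var(V+E) = 11.2² + 23.7² + 2·[11.2·23.7·0.61] = 687.13 + 323.837 = 1010.97.
With uncorrelated errors the cross-covariances are all true-score covariance, so they carry over unchanged; only the diagonal terms shrink to ρᵢσᵢ².
True-score variance = [11.2²·0.55 + 23.7²·0.94] + 323.837 = 596.981 + 323.837 = 920.817.
Reliability = 920.817 / 1010.97 = 0.9108.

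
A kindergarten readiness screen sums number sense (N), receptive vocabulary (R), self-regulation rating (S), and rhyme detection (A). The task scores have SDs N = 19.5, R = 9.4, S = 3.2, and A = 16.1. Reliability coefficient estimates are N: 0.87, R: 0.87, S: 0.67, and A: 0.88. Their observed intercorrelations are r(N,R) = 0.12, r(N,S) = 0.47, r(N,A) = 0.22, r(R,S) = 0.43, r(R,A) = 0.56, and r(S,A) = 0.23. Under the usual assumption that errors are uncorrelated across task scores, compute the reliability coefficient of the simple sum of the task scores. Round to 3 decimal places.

0.920

Var(N+R+S+A) = 19.5² + 9.4² + 3.2² + 16.1² + 2·[19.5·9.4·0.12 + 19.5·3.2·0.47 + 19.5·16.1·0.22 + 9.4·3.2·0.43 + 9.4·16.1·0.56 + 3.2·16.1·0.23] = 738.06 + 459.855 = 1197.91.
Because errors are independent across components, Cov(Tᵢ,Tⱼ) = Cov(Xᵢ,Xⱼ); the off-diagonal part of the true-score variance is the same as above.
True-score variance = [19.5²·0.87 + 9.4²·0.87 + 3.2²·0.67 + 16.1²·0.88] + 459.855 = 642.656 + 459.855 = 1102.51.
Reliability = 1102.51 / 1197.91 = 0.920.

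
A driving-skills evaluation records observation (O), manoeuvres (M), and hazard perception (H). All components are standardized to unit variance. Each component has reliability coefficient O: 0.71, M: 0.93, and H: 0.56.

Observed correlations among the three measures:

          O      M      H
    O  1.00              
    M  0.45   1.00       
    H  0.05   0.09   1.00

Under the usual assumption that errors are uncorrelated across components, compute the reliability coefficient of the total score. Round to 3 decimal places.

0.809

Var(O+M+H) = 3 + 2·[0.45 + 0.05 + 0.09] = 3 + 1.18 = 4.18.
Under uncorrelated errors the observed covariances equal the true-score covariances, so only the own-variance terms attenuate.
True-score variance = [0.71 + 0.93 + 0.56] + 1.18 = 2.2 + 1.18 = 3.38.
Reliability = 3.38 / 4.18 = 0.809.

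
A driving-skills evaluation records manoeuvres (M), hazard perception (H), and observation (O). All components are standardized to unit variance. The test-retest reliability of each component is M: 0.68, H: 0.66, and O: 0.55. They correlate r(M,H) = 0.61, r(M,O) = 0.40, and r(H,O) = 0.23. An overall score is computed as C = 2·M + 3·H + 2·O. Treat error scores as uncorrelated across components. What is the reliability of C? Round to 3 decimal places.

Var(C) = 2² + 3² + 2² + 2·[6·0.61 + 4·0.40 + 6·0.23] = 17 + 13.28 = 30.28.
With uncorrelated errors the cross-covariances are all true-score covariance, so they carry over unchanged; only the diagonal terms shrink to ρᵢσᵢ².
True-score variance = [2²·0.68 + 3²·0.66 + 2²·0.55] + 13.28 = 10.86 + 13.28 = 24.14.
Reliability = 24.14 / 30.28 = 0.797.

0.797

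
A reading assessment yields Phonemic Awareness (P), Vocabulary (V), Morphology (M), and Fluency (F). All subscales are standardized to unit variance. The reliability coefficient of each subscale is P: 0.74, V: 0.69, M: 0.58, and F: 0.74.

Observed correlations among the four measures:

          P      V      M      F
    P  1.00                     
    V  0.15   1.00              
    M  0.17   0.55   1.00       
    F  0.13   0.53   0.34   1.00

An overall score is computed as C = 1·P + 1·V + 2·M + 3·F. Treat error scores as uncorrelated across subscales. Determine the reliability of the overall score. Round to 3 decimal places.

Var(C) = 1 + 1 + 2² + 3² + 2·[0.15 + 2·0.17 + 3·0.13 + 2·0.55 + 3·0.53 + 6·0.34] = 15 + 11.22 = 26.22.
Because errors are independent across components, Cov(Tᵢ,Tⱼ) = Cov(Xᵢ,Xⱼ); the off-diagonal part of the true-score variance is the same as above.
True-score variance = [0.74 + 0.69 + 2²·0.58 + 3²·0.74] + 11.22 = 10.41 + 11.22 = 21.63.
Reliability = 21.63 / 26.22 = 0.825.

0.825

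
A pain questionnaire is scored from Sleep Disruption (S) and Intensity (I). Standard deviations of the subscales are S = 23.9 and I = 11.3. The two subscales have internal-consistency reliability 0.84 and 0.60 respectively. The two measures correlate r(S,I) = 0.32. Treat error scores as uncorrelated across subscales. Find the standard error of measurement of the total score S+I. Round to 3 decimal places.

Var(total) = 698.9 + 172.845 = 871.745.
True-score variance = 556.43 + 172.845 = 729.275, so reliability = 0.8366.
Error variance = 871.745 − 729.275 = 142.47; SEM = √142.47 = 11.936.

11.936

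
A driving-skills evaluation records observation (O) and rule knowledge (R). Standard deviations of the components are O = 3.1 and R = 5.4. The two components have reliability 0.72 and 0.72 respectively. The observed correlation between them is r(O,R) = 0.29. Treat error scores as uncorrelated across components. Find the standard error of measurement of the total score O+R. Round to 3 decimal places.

3.295

Var(total) = 38.77 + 9.7092 = 48.4792.
True-score variance = 27.9144 + 9.7092 = 37.6236, so reliability = 0.7761.
Error variance = 48.4792 − 37.6236 = 10.8556; SEM = √10.8556 = 3.295.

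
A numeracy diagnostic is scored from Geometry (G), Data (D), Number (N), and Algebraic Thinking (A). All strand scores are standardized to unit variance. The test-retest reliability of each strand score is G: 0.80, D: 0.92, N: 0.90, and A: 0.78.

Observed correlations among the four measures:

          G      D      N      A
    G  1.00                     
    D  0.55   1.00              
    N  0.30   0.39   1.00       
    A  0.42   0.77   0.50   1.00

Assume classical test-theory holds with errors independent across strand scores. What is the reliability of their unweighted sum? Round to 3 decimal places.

Var(G+D+N+A) = 4 + 2·[0.55 + 0.30 + 0.42 + 0.39 + 0.77 + 0.50] = 4 + 5.86 = 9.86.
With uncorrelated errors the cross-covariances are all true-score covariance, so they carry over unchanged; only the diagonal terms shrink to ρᵢσᵢ².
True-score variance = [0.80 + 0.92 + 0.90 + 0.78] + 5.86 = 3.4 + 5.86 = 9.26.
Reliability = 9.26 / 9.86 = 0.939.

0.939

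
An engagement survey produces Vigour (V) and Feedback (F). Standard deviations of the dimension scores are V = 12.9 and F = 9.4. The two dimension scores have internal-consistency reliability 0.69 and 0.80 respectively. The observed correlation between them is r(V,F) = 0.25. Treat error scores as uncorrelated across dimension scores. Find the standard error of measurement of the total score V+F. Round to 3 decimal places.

8.322

Var(total) = 254.77 + 60.63 = 315.4.
True-score variance = 185.511 + 60.63 = 246.141, so reliability = 0.7804.
Error variance = 315.4 − 246.141 = 69.2591; SEM = √69.2591 = 8.322.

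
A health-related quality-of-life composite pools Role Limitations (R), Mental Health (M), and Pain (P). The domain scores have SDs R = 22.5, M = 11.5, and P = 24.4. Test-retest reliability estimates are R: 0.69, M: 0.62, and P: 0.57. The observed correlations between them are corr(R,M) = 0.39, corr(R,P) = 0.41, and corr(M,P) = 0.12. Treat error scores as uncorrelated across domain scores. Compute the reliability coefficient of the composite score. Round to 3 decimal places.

0.763

Var(R+M+P) = 22.5² + 11.5² + 24.4² + 2·[22.5·11.5·0.39 + 22.5·24.4·0.41 + 11.5·24.4·0.12] = 1233.86 + 719.349 = 1953.21.
Under uncorrelated errors the observed covariances equal the true-score covariances, so only the own-variance terms attenuate.
True-score variance = [22.5²·0.69 + 11.5²·0.62 + 24.4²·0.57] + 719.349 = 770.663 + 719.349 = 1490.01.
Reliability = 1490.01 / 1953.21 = 0.763.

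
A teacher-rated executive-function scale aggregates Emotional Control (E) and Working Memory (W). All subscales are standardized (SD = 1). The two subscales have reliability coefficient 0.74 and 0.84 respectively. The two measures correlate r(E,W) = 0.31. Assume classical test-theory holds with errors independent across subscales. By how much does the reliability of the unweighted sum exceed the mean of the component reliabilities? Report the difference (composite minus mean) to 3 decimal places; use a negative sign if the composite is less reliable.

Var(sum) = 2 + 0.62 = 2.62; true-score variance = 1.58 + 0.62 = 2.2; composite reliability = 0.8397.
Mean component reliability = 0.7900.
Difference = 0.8397 − 0.7900 = 0.050.

0.050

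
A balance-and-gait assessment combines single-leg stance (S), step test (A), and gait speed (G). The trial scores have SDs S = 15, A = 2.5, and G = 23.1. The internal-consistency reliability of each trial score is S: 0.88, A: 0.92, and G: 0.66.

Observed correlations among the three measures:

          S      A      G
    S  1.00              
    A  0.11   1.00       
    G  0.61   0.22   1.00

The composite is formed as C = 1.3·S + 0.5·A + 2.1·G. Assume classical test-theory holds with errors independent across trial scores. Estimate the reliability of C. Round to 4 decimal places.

Var(C) = 1.3²·15² + 0.5²·2.5² + 2.1²·23.1² + 2·[0.65·15·2.5·0.11 + 2.73·15·23.1·0.61 + 1.05·2.5·23.1·0.22] = 2735.03 + 1186.1 = 3921.13.
Under uncorrelated errors the observed covariances equal the true-score covariances, so only the own-variance terms attenuate.
True-score variance = [1.3²·15²·0.88 + 0.5²·2.5²·0.92 + 2.1²·23.1²·0.66] + 1186.1 = 1889.18 + 1186.1 = 3075.28.
Reliability = 3075.28 / 3921.13 = 0.7843.

0.7843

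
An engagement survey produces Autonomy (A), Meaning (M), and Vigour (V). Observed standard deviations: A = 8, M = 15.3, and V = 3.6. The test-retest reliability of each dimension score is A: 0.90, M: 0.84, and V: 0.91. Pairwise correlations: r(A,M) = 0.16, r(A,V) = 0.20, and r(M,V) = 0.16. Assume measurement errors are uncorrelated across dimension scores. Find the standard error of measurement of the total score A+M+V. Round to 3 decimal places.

6.710

Var(total) = 311.05 + 68.3136 = 379.364.
True-score variance = 266.029 + 68.3136 = 334.343, so reliability = 0.8813.
Error variance = 379.364 − 334.343 = 45.0208; SEM = √45.0208 = 6.710.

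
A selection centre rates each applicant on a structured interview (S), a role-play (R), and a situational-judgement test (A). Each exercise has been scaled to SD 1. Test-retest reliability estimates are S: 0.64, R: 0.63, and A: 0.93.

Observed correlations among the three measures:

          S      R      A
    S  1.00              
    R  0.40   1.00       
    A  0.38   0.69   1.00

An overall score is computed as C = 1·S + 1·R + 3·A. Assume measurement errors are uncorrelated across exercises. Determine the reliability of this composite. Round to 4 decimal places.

0.9254

Var(C) = 1 + 1 + 3² + 2·[0.40 + 3·0.38 + 3·0.69] = 11 + 7.22 = 18.22.
Because errors are independent across components, Cov(Tᵢ,Tⱼ) = Cov(Xᵢ,Xⱼ); the off-diagonal part of the true-score variance is the same as above.
True-score variance = [0.64 + 0.63 + 3²·0.93] + 7.22 = 9.64 + 7.22 = 16.86.
Reliability = 16.86 / 18.22 = 0.9254.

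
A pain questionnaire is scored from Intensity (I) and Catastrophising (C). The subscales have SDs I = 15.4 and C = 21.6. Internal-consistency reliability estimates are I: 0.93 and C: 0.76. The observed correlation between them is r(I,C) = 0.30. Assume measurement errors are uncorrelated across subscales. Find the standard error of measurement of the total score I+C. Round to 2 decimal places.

Var(total) = 703.72 + 199.584 = 903.304.
True-score variance = 575.144 + 199.584 = 774.728, so reliability = 0.8577.
Error variance = 903.304 − 774.728 = 128.576; SEM = √128.576 = 11.34.

11.34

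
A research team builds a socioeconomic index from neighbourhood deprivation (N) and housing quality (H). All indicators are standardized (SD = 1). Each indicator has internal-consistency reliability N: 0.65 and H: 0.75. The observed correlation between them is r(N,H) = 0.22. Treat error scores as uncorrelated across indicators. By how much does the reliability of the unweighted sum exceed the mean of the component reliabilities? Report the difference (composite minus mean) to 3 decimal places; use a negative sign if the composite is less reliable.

Var(sum) = 2 + 0.44 = 2.44; true-score variance = 1.4 + 0.44 = 1.84; composite reliability = 0.7541.
Mean component reliability = 0.7000.
Difference = 0.7541 − 0.7000 = 0.054.

0.054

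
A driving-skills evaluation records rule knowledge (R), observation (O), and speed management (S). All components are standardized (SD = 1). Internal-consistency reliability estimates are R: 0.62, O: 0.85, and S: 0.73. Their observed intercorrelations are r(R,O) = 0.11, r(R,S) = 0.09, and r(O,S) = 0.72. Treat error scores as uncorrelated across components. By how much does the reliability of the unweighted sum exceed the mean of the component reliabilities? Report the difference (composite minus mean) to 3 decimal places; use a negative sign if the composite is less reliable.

0.101

Var(sum) = 3 + 1.84 = 4.84; true-score variance = 2.2 + 1.84 = 4.04; composite reliability = 0.8347.
Mean component reliability = 0.7333.
Difference = 0.8347 − 0.7333 = 0.101.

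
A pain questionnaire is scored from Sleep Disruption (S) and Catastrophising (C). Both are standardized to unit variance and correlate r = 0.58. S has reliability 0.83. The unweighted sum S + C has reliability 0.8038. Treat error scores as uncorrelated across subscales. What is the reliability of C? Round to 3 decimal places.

0.550

Var(S+C) = 2 + 2·0.58 = 3.160.
True-score variance = ρ_S + ρ_C + 2·0.58, so 0.8038 = (0.83 + ρ_C + 1.16) / 3.160.
ρ_C = 0.8038·3.160 − 0.83 − 1.16 = 0.550.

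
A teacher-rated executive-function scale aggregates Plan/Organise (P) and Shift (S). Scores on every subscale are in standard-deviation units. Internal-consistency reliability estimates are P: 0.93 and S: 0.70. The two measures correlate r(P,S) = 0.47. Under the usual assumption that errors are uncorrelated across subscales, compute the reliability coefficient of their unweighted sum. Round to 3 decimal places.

Var(P+S) = 2 + 2·[0.47] = 2 + 0.94 = 2.94.
Because errors are independent across components, Cov(Tᵢ,Tⱼ) = Cov(Xᵢ,Xⱼ); the off-diagonal part of the true-score variance is the same as above.
True-score variance = [0.93 + 0.70] + 0.94 = 1.63 + 0.94 = 2.57.
Reliability = 2.57 / 2.94 = 0.874.

0.874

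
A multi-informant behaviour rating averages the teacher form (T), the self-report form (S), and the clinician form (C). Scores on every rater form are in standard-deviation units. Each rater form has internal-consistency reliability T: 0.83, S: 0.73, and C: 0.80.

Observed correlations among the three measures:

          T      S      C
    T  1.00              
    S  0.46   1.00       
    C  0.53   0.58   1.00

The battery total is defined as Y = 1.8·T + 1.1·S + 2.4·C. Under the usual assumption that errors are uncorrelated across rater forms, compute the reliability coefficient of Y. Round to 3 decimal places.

0.897

Var(Y) = 1.8² + 1.1² + 2.4² + 2·[1.98·0.46 + 4.32·0.53 + 2.64·0.58] = 10.21 + 9.4632 = 19.6732.
Under uncorrelated errors the observed covariances equal the true-score covariances, so only the own-variance terms attenuate.
True-score variance = [1.8²·0.83 + 1.1²·0.73 + 2.4²·0.80] + 9.4632 = 8.1805 + 9.4632 = 17.6437.
Reliability = 17.6437 / 19.6732 = 0.897.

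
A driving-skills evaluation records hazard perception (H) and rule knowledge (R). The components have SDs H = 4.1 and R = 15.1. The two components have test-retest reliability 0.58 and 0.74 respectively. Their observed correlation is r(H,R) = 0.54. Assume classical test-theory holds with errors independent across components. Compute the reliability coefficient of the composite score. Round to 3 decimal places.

0.787

Var(H+R) = 4.1² + 15.1² + 2·[4.1·15.1·0.54] = 244.82 + 66.8628 = 311.683.
With uncorrelated errors the cross-covariances are all true-score covariance, so they carry over unchanged; only the diagonal terms shrink to ρᵢσᵢ².
True-score variance = [4.1²·0.58 + 15.1²·0.74] + 66.8628 = 178.477 + 66.8628 = 245.34.
Reliability = 245.34 / 311.683 = 0.787.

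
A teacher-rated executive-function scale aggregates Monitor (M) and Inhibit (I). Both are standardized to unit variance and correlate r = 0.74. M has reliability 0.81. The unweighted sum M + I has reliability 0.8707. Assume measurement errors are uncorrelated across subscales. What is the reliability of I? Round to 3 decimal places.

0.740

Var(M+I) = 2 + 2·0.74 = 3.480.
True-score variance = ρ_M + ρ_I + 2·0.74, so 0.8707 = (0.81 + ρ_I + 1.48) / 3.480.
ρ_I = 0.8707·3.480 − 0.81 − 1.48 = 0.740.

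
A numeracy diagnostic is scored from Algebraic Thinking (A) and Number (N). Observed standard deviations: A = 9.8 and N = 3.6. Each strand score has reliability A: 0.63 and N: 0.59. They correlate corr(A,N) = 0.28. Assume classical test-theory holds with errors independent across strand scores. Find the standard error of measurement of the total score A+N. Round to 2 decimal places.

6.39

Var(total) = 109 + 19.7568 = 128.757.
True-score variance = 68.1516 + 19.7568 = 87.9084, so reliability = 0.6827.
Error variance = 128.757 − 87.9084 = 40.8484; SEM = √40.8484 = 6.39.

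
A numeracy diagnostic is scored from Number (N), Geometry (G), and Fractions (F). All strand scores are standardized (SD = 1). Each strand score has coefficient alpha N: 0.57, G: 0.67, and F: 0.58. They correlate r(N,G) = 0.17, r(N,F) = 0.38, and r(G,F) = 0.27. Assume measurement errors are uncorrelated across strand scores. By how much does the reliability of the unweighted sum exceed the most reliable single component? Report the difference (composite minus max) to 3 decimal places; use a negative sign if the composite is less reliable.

Var(sum) = 3 + 1.64 = 4.64; true-score variance = 1.82 + 1.64 = 3.46; composite reliability = 0.7457.
Max component reliability = 0.6700.
Difference = 0.7457 − 0.6700 = 0.076.

0.076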